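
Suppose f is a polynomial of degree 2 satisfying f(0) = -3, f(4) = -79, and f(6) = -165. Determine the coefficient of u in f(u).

-3

Write f(u) = au^2 + bu + c. Substituting each data point gives a linear system:
  c = -3
  16a + 4b + c = -79
  36a + 6b + c = -165
Solving the system yields a = -4, b = -3, c = -3.
So f(u) = -4u² - 3u - 3.
The coefficient of u is -3.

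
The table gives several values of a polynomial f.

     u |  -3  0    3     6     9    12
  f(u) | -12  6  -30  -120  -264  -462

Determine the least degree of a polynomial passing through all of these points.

Forward differences of the values at u = -3, 0, 3, 6, 9, 12:
  f  : -12  6  -30  -120  -264  -462
  Δ  : 18  -36  -90  -144  -198
  Δ^2: -54  -54  -54  -54
  Δ^3: 0  0  0
  Δ^4: 0  0
  Δ^5: 0
The second differences are constant (-54) and nonzero, while all higher differences vanish, so the minimal degree is 2.

2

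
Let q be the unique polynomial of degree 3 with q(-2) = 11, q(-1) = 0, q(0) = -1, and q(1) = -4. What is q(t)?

Write q(t) = at^3 + bt^2 + ct + d. Substituting each data point gives a linear system:
  -8a + 4b - 2c + d = 11
  -a + b - c + d = 0
  d = -1
  a + b + c + d = -4
Solving the system yields a = -2, b = -1, c = 0, d = -1.
So q(t) = -2t^3 - t^2 - 1.
Check: q(-2) = 11. ✓

q(t) = -2t^3 - t^2 - 1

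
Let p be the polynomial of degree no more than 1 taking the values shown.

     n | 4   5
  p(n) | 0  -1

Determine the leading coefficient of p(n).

-1

Write p(n) = an + b. Substituting each data point gives a linear system:
  4a + b = 0
  5a + b = -1
Solving the system yields a = -1, b = 4.
So p(n) = -n + 4.
The leading coefficient is -1.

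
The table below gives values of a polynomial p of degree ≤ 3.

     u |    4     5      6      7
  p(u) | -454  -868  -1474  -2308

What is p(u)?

Write p(u) = au^3 + bu^2 + cu + d. Substituting each data point gives a linear system:
  64a + 16b + 4c + d = -454
  125a + 25b + 5c + d = -868
  216a + 36b + 6c + d = -1474
  343a + 49b + 7c + d = -2308
Solving the system yields a = -6, b = -6, c = 6, d = 2.
So p(u) = -6u³ - 6u² + 6u + 2.
Check: p(7) = -2308. ✓

p(u) = -6u^3 - 6u^2 + 6u + 2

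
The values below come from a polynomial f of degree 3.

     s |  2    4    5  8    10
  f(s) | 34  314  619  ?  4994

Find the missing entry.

The 4 known points determine the degree-3 polynomial uniquely.
Write f(s) = as^3 + bs^2 + cs + d. Substituting each data point gives a linear system:
  8a + 4b + 2c + d = 34
  64a + 16b + 4c + d = 314
  125a + 25b + 5c + d = 619
  1000a + 100b + 10c + d = 4994
Solving the system yields a = 5, b = 0, c = 0, d = -6.
So f(s) = 5s^3 - 6.
Then f(8) = 2554.

2554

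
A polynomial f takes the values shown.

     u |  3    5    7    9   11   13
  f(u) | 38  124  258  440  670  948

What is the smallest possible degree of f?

2

Forward differences of the values at u = 3, 5, 7, 9, 11, 13:
  f  : 38  124  258  440  670  948
  Δ  : 86  134  182  230  278
  Δ^2: 48  48  48  48
  Δ^3: 0  0  0
  Δ^4: 0  0
  Δ^5: 0
The second differences are constant (48) and nonzero, while all higher differences vanish, so the minimal degree is 2.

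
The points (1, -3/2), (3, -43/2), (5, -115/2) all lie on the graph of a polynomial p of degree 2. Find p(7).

-219/2

Forward differences of the values at u = 1, 3, 5:
  p  : -3/2  -43/2  -115/2
  Δ  : -20  -36
  Δ^2: -16
The second differences are constant, confirming degree 2.
Interpolating (Newton forward form) and evaluating at u = 7 gives p(7) = -219/2.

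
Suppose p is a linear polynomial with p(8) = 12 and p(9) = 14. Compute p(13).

22

Write p(n) = an + b. Substituting each data point gives a linear system:
  8a + b = 12
  9a + b = 14
Solving the system yields a = 2, b = -4.
So p(n) = 2n - 4.
Then p(13) = 22.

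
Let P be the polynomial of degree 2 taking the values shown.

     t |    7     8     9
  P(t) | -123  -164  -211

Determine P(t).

P(t) = -3t^2 + 4t - 4

Write P(t) = at^2 + bt + c. Substituting each data point gives a linear system:
  49a + 7b + c = -123
  64a + 8b + c = -164
  81a + 9b + c = -211
Solving the system yields a = -3, b = 4, c = -4.
So P(t) = -3t^2 + 4t - 4.
Check: P(9) = -211. ✓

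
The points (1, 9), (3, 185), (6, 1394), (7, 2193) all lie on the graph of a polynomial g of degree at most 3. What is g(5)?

817

Using the Lagrange interpolation formula with nodes 1, 3, 6, 7:
  L_0(u) = (u - 3)(u - 6)(u - 7) / -60
  L_1(u) = (u - 1)(u - 6)(u - 7) / 24
  L_2(u) = (u - 1)(u - 3)(u - 7) / -15
  L_3(u) = (u - 1)(u - 3)(u - 6) / 24
Then g(u) = 9·L_0(u) + 185·L_1(u) + 1394·L_2(u) + 2193·L_3(u).
Expanding and collecting terms gives g(u) = 6u^3 + 3u^2 - 2u + 2.
Evaluating at u = 5: g(5) = 817.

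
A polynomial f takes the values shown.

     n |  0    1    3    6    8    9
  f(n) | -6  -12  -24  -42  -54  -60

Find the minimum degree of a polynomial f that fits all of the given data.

1

Divided differences on the nodes 0, 1, 3, 6, 8, 9:
  order 0: -6  -12  -24  -42  -54  -60
  order 1: -6  -6  -6  -6  -6
  order 2: 0  0  0  0
  order 3: 0  0  0
  order 4: 0  0
  order 5: 0
The order-1 divided differences are all -6 (nonzero) and every higher order vanishes, so the data lies on a polynomial of degree exactly 1.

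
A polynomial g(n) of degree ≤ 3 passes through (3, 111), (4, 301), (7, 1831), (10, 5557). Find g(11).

Using the Lagrange interpolation formula with nodes 3, 4, 7, 10:
  L_0(n) = (n - 4)(n - 7)(n - 10) / -28
  L_1(n) = (n - 3)(n - 7)(n - 10) / 18
  L_2(n) = (n - 3)(n - 4)(n - 10) / -36
  L_3(n) = (n - 3)(n - 4)(n - 7) / 126
Then g(n) = 111·L_0(n) + 301·L_1(n) + 1831·L_2(n) + 5557·L_3(n).
Expanding and collecting terms gives g(n) = 6n^3 - 4n^2 - 4n - 3.
Evaluating at n = 11: g(11) = 7455.

7455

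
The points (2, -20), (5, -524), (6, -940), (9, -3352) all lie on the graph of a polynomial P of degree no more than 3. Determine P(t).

P(t) = -5t^3 + 3t^2 + 6t - 4

Using the Lagrange interpolation formula with nodes 2, 5, 6, 9:
  L_0(t) = (t - 5)(t - 6)(t - 9) / -84
  L_1(t) = (t - 2)(t - 6)(t - 9) / 12
  L_2(t) = (t - 2)(t - 5)(t - 9) / -12
  L_3(t) = (t - 2)(t - 5)(t - 6) / 84
Then P(t) = -20·L_0(t) - 524·L_1(t) - 940·L_2(t) - 3352·L_3(t).
Expanding and collecting terms gives P(t) = -5t³ + 3t² + 6t - 4.
Check: P(2) = -20. ✓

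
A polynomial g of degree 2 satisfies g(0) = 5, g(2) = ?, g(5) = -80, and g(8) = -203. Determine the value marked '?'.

The 3 known points determine the degree-2 polynomial uniquely.
Write g(s) = as^2 + bs + c. Substituting each data point gives a linear system:
  c = 5
  25a + 5b + c = -80
  64a + 8b + c = -203
Solving the system yields a = -3, b = -2, c = 5.
So g(s) = -3s² - 2s + 5.
Then g(2) = -11.

-11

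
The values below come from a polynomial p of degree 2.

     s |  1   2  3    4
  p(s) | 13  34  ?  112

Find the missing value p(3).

67

On equispaced nodes a degree-2 polynomial has vanishing third forward difference, so
  - p(1) + 3·p(2) - 3·p(3) + p(4) = 0.
Substituting the known values and solving for p(3):
  -3·p(3) = -201
  p(3) = 67.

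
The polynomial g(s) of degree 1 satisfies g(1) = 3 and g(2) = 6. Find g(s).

Write g(s) = as + b. Substituting each data point gives a linear system:
  a + b = 3
  2a + b = 6
Solving the system yields a = 3, b = 0.
So g(s) = 3s.
Check: g(1) = 3. ✓

g(s) = 3s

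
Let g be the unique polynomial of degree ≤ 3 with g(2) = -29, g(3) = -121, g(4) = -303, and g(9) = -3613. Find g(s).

g(s) = -5s^3 + 3s + 5

Write g(s) = as^3 + bs^2 + cs + d. Substituting each data point gives a linear system:
  8a + 4b + 2c + d = -29
  27a + 9b + 3c + d = -121
  64a + 16b + 4c + d = -303
  729a + 81b + 9c + d = -3613
Solving the system yields a = -5, b = 0, c = 3, d = 5.
So g(s) = -5s^3 + 3s + 5.
Check: g(2) = -29. ✓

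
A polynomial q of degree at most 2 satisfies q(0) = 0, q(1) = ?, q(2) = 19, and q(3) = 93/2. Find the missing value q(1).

The 3 known points determine the degree-2 polynomial uniquely.
Write q(u) = au^2 + bu + c. Substituting each data point gives a linear system:
  c = 0
  4a + 2b + c = 19
  9a + 3b + c = 93/2
Solving the system yields a = 6, b = -5/2, c = 0.
So q(u) = 6u^2 - (5/2)u.
Then q(1) = 7/2.

7/2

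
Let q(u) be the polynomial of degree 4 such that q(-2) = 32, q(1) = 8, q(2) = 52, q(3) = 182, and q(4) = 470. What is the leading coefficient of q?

Write q(u) = au^4 + bu^3 + cu^2 + du + e. Substituting each data point gives a linear system:
  16a - 8b + 4c - 2d + e = 32
  a + b + c + d + e = 8
  16a + 8b + 4c + 2d + e = 52
  81a + 27b + 9c + 3d + e = 182
  256a + 64b + 16c + 4d + e = 470
Solving the system yields a = 1, b = 2, c = 6, d = -3, e = 2.
So q(u) = u⁴ + 2u³ + 6u² - 3u + 2.
The leading coefficient is 1.

1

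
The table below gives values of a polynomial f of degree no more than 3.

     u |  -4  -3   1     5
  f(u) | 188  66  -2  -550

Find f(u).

Write f(u) = au^3 + bu^2 + cu + d. Substituting each data point gives a linear system:
  -64a + 16b - 4c + d = 188
  -27a + 9b - 3c + d = 66
  a + b + c + d = -2
  125a + 25b + 5c + d = -550
Solving the system yields a = -4, b = -3, c = 5, d = 0.
So f(u) = -4u³ - 3u² + 5u.
Check: f(1) = -2. ✓

f(u) = -4u^3 - 3u^2 + 5u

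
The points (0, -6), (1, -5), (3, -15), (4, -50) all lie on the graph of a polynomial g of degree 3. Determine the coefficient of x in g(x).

-3

Write g(x) = ax^3 + bx^2 + cx + d. Substituting each data point gives a linear system:
  d = -6
  a + b + c + d = -5
  27a + 9b + 3c + d = -15
  64a + 16b + 4c + d = -50
Solving the system yields a = -2, b = 6, c = -3, d = -6.
So g(x) = -2x³ + 6x² - 3x - 6.
The coefficient of x is -3.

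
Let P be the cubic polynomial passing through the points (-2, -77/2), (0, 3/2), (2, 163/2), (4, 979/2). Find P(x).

Using the Lagrange interpolation formula with nodes -2, 0, 2, 4:
  L_0(x) = x(x - 2)(x - 4) / -48
  L_1(x) = (x + 2)(x - 2)(x - 4) / 16
  L_2(x) = (x + 2)x(x - 4) / -16
  L_3(x) = (x + 2)x(x - 2) / 48
Then P(x) = -77/2·L_0(x) + 3/2·L_1(x) + 163/2·L_2(x) + 979/2·L_3(x).
Expanding and collecting terms gives P(x) = 6x³ + 5x² + 6x + 3/2.
Check: P(2) = 163/2. ✓

P(x) = 6x^3 + 5x^2 + 6x + 3/2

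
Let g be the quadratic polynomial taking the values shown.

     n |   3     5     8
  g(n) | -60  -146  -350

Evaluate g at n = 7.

Write g(n) = an^2 + bn + c. Substituting each data point gives a linear system:
  9a + 3b + c = -60
  25a + 5b + c = -146
  64a + 8b + c = -350
Solving the system yields a = -5, b = -3, c = -6.
So g(n) = -5n^2 - 3n - 6.
Then g(7) = -272.

-272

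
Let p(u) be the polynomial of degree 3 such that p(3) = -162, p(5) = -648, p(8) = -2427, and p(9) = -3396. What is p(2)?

Using the Lagrange interpolation formula with nodes 3, 5, 8, 9:
  L_0(u) = (u - 5)(u - 8)(u - 9) / -60
  L_1(u) = (u - 3)(u - 8)(u - 9) / 24
  L_2(u) = (u - 3)(u - 5)(u - 9) / -15
  L_3(u) = (u - 3)(u - 5)(u - 8) / 24
Then p(u) = -162·L_0(u) - 648·L_1(u) - 2427·L_2(u) - 3396·L_3(u).
Expanding and collecting terms gives p(u) = -4u^3 - 6u^2 + u - 3.
Evaluating at u = 2: p(2) = -57.

-57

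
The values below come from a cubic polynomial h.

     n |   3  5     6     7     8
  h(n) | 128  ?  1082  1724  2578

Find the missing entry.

The 4 known points determine the degree-3 polynomial uniquely.
Write h(n) = an^3 + bn^2 + cn + d. Substituting each data point gives a linear system:
  27a + 9b + 3c + d = 128
  216a + 36b + 6c + d = 1082
  343a + 49b + 7c + d = 1724
  512a + 64b + 8c + d = 2578
Solving the system yields a = 5, b = 1, c = -6, d = 2.
So h(n) = 5n^3 + n^2 - 6n + 2.
Then h(5) = 622.

622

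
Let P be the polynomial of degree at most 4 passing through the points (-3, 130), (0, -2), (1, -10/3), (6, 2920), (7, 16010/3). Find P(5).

4294/3

Write P(u) = au^4 + bu^3 + cu^2 + du + e. Substituting each data point gives a linear system:
  81a - 27b + 9c - 3d + e = 130
  e = -2
  a + b + c + d + e = -10/3
  1296a + 216b + 36c + 6d + e = 2920
  2401a + 343b + 49c + 7d + e = 16010/3
Solving the system yields a = 2, b = 5/3, c = 0, d = -5, e = -2.
So P(u) = 2u⁴ + (5/3)u³ - 5u - 2.
Then P(5) = 4294/3.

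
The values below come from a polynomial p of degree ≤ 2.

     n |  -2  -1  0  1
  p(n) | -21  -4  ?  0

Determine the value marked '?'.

3

On equispaced nodes a degree-2 polynomial has vanishing third forward difference, so
  - p(-2) + 3·p(-1) - 3·p(0) + p(1) = 0.
Substituting the known values and solving for p(0):
  -3·p(0) = -9
  p(0) = 3.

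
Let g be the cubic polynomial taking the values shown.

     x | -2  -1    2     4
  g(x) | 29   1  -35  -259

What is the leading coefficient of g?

-4

Write g(x) = ax^3 + bx^2 + cx + d. Substituting each data point gives a linear system:
  -8a + 4b - 2c + d = 29
  -a + b - c + d = 1
  8a + 4b + 2c + d = -35
  64a + 16b + 4c + d = -259
Solving the system yields a = -4, b = 0, c = 0, d = -3.
So g(x) = -4x^3 - 3.
The leading coefficient is -4.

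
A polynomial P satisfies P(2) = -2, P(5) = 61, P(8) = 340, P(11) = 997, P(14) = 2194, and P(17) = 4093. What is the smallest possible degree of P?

3

Forward differences of the values at s = 2, 5, 8, 11, 14, 17:
  P  : -2  61  340  997  2194  4093
  Δ  : 63  279  657  1197  1899
  Δ^2: 216  378  540  702
  Δ^3: 162  162  162
  Δ^4: 0  0
  Δ^5: 0
The third differences are constant (162) and nonzero, while all higher differences vanish, so the minimal degree is 3.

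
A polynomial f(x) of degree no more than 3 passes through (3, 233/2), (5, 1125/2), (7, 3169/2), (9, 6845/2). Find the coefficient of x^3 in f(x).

5

Write f(x) = ax^3 + bx^2 + cx + d. Substituting each data point gives a linear system:
  27a + 9b + 3c + d = 233/2
  125a + 25b + 5c + d = 1125/2
  343a + 49b + 7c + d = 3169/2
  729a + 81b + 9c + d = 6845/2
Solving the system yields a = 5, b = -3, c = 2, d = 5/2.
So f(x) = 5x^3 - 3x^2 + 2x + 5/2.
The leading coefficient is 5.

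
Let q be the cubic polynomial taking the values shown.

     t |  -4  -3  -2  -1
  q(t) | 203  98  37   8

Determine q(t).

Write q(t) = at^3 + bt^2 + ct + d. Substituting each data point gives a linear system:
  -64a + 16b - 4c + d = 203
  -27a + 9b - 3c + d = 98
  -8a + 4b - 2c + d = 37
  -a + b - c + d = 8
Solving the system yields a = -2, b = 4, c = -3, d = -1.
So q(t) = -2t^3 + 4t^2 - 3t - 1.
Check: q(-4) = 203. ✓

q(t) = -2t^3 + 4t^2 - 3t - 1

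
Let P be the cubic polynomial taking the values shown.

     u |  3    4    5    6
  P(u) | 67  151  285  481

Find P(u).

Write P(u) = au^3 + bu^2 + cu + d. Substituting each data point gives a linear system:
  27a + 9b + 3c + d = 67
  64a + 16b + 4c + d = 151
  125a + 25b + 5c + d = 285
  216a + 36b + 6c + d = 481
Solving the system yields a = 2, b = 1, c = 3, d = -5.
So P(u) = 2u^3 + u^2 + 3u - 5.
Check: P(6) = 481. ✓

P(u) = 2u^3 + u^2 + 3u - 5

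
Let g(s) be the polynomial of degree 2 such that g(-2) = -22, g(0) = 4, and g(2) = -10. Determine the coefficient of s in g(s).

Write g(s) = as^2 + bs + c. Substituting each data point gives a linear system:
  4a - 2b + c = -22
  c = 4
  4a + 2b + c = -10
Solving the system yields a = -5, b = 3, c = 4.
So g(s) = -5s^2 + 3s + 4.
The coefficient of s is 3.

3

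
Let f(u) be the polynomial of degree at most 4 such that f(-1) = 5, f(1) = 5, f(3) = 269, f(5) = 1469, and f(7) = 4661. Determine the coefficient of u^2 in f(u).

Write f(u) = au^4 + bu^3 + cu^2 + du + e. Substituting each data point gives a linear system:
  a - b + c - d + e = 5
  a + b + c + d + e = 5
  81a + 27b + 9c + 3d + e = 269
  625a + 125b + 25c + 5d + e = 1469
  2401a + 343b + 49c + 7d + e = 4661
Solving the system yields a = 1, b = 6, c = 5, d = -6, e = -1.
So f(u) = u⁴ + 6u³ + 5u² - 6u - 1.
The coefficient of u^2 is 5.

5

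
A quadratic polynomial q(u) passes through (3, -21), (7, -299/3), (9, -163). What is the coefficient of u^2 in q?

Write q(u) = au^2 + bu + c. Substituting each data point gives a linear system:
  9a + 3b + c = -21
  49a + 7b + c = -299/3
  81a + 9b + c = -163
Solving the system yields a = -2, b = 1/3, c = -4.
So q(u) = -2u^2 + (1/3)u - 4.
The leading coefficient is -2.

-2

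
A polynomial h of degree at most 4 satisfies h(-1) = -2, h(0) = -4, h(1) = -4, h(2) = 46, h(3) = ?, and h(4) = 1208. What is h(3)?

338

The 5 known points determine the degree-4 polynomial uniquely.
Write h(s) = as^4 + bs^3 + cs^2 + ds + e. Substituting each data point gives a linear system:
  a - b + c - d + e = -2
  e = -4
  a + b + c + d + e = -4
  16a + 8b + 4c + 2d + e = 46
  256a + 64b + 16c + 4d + e = 1208
Solving the system yields a = 6, b = -4, c = -5, d = 3, e = -4.
So h(s) = 6s^4 - 4s^3 - 5s^2 + 3s - 4.
Then h(3) = 338.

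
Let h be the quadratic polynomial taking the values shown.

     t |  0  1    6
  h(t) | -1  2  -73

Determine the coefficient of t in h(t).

Write h(t) = at^2 + bt + c. Substituting each data point gives a linear system:
  c = -1
  a + b + c = 2
  36a + 6b + c = -73
Solving the system yields a = -3, b = 6, c = -1.
So h(t) = -3t^2 + 6t - 1.
The coefficient of t is 6.

6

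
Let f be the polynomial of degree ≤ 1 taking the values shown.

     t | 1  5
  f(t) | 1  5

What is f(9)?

9

Using the Lagrange interpolation formula with nodes 1, 5:
  L_0(t) = (t - 5) / -4
  L_1(t) = (t - 1) / 4
Then f(t) = 1·L_0(t) + 5·L_1(t).
Expanding and collecting terms gives f(t) = t.
Evaluating at t = 9: f(9) = 9.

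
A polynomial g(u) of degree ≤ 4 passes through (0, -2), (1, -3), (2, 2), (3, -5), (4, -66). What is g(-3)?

Write g(u) = au^4 + bu^3 + cu^2 + du + e. Substituting each data point gives a linear system:
  e = -2
  a + b + c + d + e = -3
  16a + 8b + 4c + 2d + e = 2
  81a + 27b + 9c + 3d + e = -5
  256a + 64b + 16c + 4d + e = -66
Solving the system yields a = -1, b = 3, c = 1, d = -4, e = -2.
So g(u) = -u⁴ + 3u³ + u² - 4u - 2.
Then g(-3) = -143.

-143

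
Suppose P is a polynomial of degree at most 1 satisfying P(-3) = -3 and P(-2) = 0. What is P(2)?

Write P(n) = an + b. Substituting each data point gives a linear system:
  -3a + b = -3
  -2a + b = 0
Solving the system yields a = 3, b = 6.
So P(n) = 3n + 6.
Then P(2) = 12.

12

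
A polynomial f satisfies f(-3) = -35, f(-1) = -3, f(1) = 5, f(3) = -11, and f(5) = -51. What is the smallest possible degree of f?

2

Forward differences of the values at n = -3, -1, 1, 3, 5:
  f  : -35  -3  5  -11  -51
  Δ  : 32  8  -16  -40
  Δ^2: -24  -24  -24
  Δ^3: 0  0
  Δ^4: 0
The second differences are constant (-24) and nonzero, while all higher differences vanish, so the minimal degree is 2.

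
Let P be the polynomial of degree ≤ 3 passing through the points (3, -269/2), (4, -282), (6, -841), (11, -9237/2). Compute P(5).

Using the Lagrange interpolation formula with nodes 3, 4, 6, 11:
  L_0(t) = (t - 4)(t - 6)(t - 11) / -24
  L_1(t) = (t - 3)(t - 6)(t - 11) / 14
  L_2(t) = (t - 3)(t - 4)(t - 11) / -30
  L_3(t) = (t - 3)(t - 4)(t - 6) / 280
Then P(t) = -269/2·L_0(t) - 282·L_1(t) - 841·L_2(t) - 9237/2·L_3(t).
Expanding and collecting terms gives P(t) = -3t³ - 5t² - (3/2)t - 4.
Evaluating at t = 5: P(5) = -1023/2.

-1023/2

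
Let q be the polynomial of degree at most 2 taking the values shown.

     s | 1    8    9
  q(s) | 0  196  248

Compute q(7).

Write q(s) = as^2 + bs + c. Substituting each data point gives a linear system:
  a + b + c = 0
  64a + 8b + c = 196
  81a + 9b + c = 248
Solving the system yields a = 3, b = 1, c = -4.
So q(s) = 3s² + s - 4.
Then q(7) = 150.

150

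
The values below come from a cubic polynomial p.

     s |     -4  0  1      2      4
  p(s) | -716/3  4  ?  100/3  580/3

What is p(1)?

The 4 known points determine the degree-3 polynomial uniquely.
Write p(s) = as^3 + bs^2 + cs + d. Substituting each data point gives a linear system:
  -64a + 16b - 4c + d = -716/3
  d = 4
  8a + 4b + 2c + d = 100/3
  64a + 16b + 4c + d = 580/3
Solving the system yields a = 3, b = -5/3, c = 6, d = 4.
So p(s) = 3s^3 - (5/3)s^2 + 6s + 4.
Then p(1) = 34/3.

34/3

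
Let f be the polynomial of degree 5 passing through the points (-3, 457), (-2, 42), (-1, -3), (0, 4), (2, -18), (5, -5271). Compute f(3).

Write f(x) = ax^5 + bx^4 + cx^3 + dx^2 + ex + k. Substituting each data point gives a linear system:
  -243a + 81b - 27c + 9d - 3e + k = 457
  -32a + 16b - 8c + 4d - 2e + k = 42
  -a + b - c + d - e + k = -3
  k = 4
  32a + 16b + 8c + 4d + 2e + k = -18
  3125a + 625b + 125c + 25d + 5e + k = -5271
Solving the system yields a = -2, b = 1, c = 3, d = -2, e = 5, k = 4.
So f(x) = -2x⁵ + x⁴ + 3x³ - 2x² + 5x + 4.
Then f(3) = -323.

-323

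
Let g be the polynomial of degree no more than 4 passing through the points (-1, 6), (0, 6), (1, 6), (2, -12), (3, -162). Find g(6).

-3984

Write g(n) = an^4 + bn^3 + cn^2 + dn + e. Substituting each data point gives a linear system:
  a - b + c - d + e = 6
  e = 6
  a + b + c + d + e = 6
  16a + 8b + 4c + 2d + e = -12
  81a + 27b + 9c + 3d + e = -162
Solving the system yields a = -4, b = 5, c = 4, d = -5, e = 6.
So g(n) = -4n^4 + 5n^3 + 4n^2 - 5n + 6.
Then g(6) = -3984.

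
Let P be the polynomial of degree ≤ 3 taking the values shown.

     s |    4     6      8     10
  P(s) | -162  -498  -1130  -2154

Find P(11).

Forward differences of the values at s = 4, 6, 8, 10:
  P  : -162  -498  -1130  -2154
  Δ  : -336  -632  -1024
  Δ^2: -296  -392
  Δ^3: -96
The third differences are constant, confirming degree 3.
Interpolating (Newton forward form) and evaluating at s = 11 gives P(11) = -2843.

-2843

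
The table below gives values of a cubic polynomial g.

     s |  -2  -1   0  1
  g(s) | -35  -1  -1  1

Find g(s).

g(s) = 6s^3 + s^2 - 5s - 1

Write g(s) = as^3 + bs^2 + cs + d. Substituting each data point gives a linear system:
  -8a + 4b - 2c + d = -35
  -a + b - c + d = -1
  d = -1
  a + b + c + d = 1
Solving the system yields a = 6, b = 1, c = -5, d = -1.
So g(s) = 6s^3 + s^2 - 5s - 1.
Check: g(-2) = -35. ✓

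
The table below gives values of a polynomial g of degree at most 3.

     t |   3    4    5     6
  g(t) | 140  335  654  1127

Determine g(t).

g(t) = 5t^3 + 2t^2 - 4t - 1

Write g(t) = at^3 + bt^2 + ct + d. Substituting each data point gives a linear system:
  27a + 9b + 3c + d = 140
  64a + 16b + 4c + d = 335
  125a + 25b + 5c + d = 654
  216a + 36b + 6c + d = 1127
Solving the system yields a = 5, b = 2, c = -4, d = -1.
So g(t) = 5t^3 + 2t^2 - 4t - 1.
Check: g(6) = 1127. ✓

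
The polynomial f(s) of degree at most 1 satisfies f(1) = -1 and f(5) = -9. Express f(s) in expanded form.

f(s) = -2s + 1

Write f(s) = as + b. Substituting each data point gives a linear system:
  a + b = -1
  5a + b = -9
Solving the system yields a = -2, b = 1.
So f(s) = -2s + 1.
Check: f(1) = -1. ✓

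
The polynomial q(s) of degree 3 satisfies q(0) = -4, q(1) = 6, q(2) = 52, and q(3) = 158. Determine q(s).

q(s) = 4s^3 + 6s^2 - 4

Using the Lagrange interpolation formula with nodes 0, 1, 2, 3:
  L_0(s) = (s - 1)(s - 2)(s - 3) / -6
  L_1(s) = s(s - 2)(s - 3) / 2
  L_2(s) = s(s - 1)(s - 3) / -2
  L_3(s) = s(s - 1)(s - 2) / 6
Then q(s) = -4·L_0(s) + 6·L_1(s) + 52·L_2(s) + 158·L_3(s).
Expanding and collecting terms gives q(s) = 4s³ + 6s² - 4.
Check: q(0) = -4. ✓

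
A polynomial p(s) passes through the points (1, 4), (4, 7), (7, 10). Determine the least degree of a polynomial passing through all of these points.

1

Forward differences of the values at s = 1, 4, 7:
  p  : 4  7  10
  Δ  : 3  3
  Δ^2: 0
The first differences are constant (3) and nonzero, while all higher differences vanish, so the minimal degree is 1.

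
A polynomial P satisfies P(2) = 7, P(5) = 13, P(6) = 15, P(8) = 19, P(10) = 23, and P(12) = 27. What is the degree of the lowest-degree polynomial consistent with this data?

1

Divided differences on the nodes 2, 5, 6, 8, 10, 12:
  order 0: 7  13  15  19  23  27
  order 1: 2  2  2  2  2
  order 2: 0  0  0  0
  order 3: 0  0  0
  order 4: 0  0
  order 5: 0
The order-1 divided differences are all 2 (nonzero) and every higher order vanishes, so the data lies on a polynomial of degree exactly 1.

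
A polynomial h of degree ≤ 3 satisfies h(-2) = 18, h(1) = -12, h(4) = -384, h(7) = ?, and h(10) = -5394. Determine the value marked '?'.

On equispaced nodes a degree-3 polynomial has vanishing fourth forward difference, so
  h(-2) - 4·h(1) + 6·h(4) - 4·h(7) + h(10) = 0.
Substituting the known values and solving for h(7):
  -4·h(7) = 7632
  h(7) = -1908.

-1908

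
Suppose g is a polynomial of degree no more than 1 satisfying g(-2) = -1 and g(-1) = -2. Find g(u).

Write g(u) = au + b. Substituting each data point gives a linear system:
  -2a + b = -1
  -a + b = -2
Solving the system yields a = -1, b = -3.
So g(u) = -u - 3.
Check: g(-1) = -2. ✓

g(u) = -u - 3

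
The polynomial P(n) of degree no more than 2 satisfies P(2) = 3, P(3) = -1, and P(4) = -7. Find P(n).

Write P(n) = an^2 + bn + c. Substituting each data point gives a linear system:
  4a + 2b + c = 3
  9a + 3b + c = -1
  16a + 4b + c = -7
Solving the system yields a = -1, b = 1, c = 5.
So P(n) = -n^2 + n + 5.
Check: P(3) = -1. ✓

P(n) = -n^2 + n + 5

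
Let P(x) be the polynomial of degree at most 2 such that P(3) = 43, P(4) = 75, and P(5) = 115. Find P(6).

163

Forward differences of the values at x = 3, 4, 5:
  P  : 43  75  115
  Δ  : 32  40
  Δ^2: 8
The second differences are constant, confirming degree 2.
Interpolating (Newton forward form) and evaluating at x = 6 gives P(6) = 163.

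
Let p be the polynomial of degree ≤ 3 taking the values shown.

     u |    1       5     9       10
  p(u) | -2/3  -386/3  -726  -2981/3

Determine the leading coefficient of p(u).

-1

Write p(u) = au^3 + bu^2 + cu + d. Substituting each data point gives a linear system:
  a + b + c + d = -2/3
  125a + 25b + 5c + d = -386/3
  729a + 81b + 9c + d = -726
  1000a + 100b + 10c + d = -2981/3
Solving the system yields a = -1, b = 1/3, c = -3, d = 3.
So p(u) = -u³ + (1/3)u² - 3u + 3.
The leading coefficient is -1.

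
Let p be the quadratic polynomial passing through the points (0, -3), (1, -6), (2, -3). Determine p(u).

Using the Lagrange interpolation formula with nodes 0, 1, 2:
  L_0(u) = (u - 1)(u - 2) / 2
  L_1(u) = u(u - 2) / -1
  L_2(u) = u(u - 1) / 2
Then p(u) = -3·L_0(u) - 6·L_1(u) - 3·L_2(u).
Expanding and collecting terms gives p(u) = 3u^2 - 6u - 3.
Check: p(1) = -6. ✓

p(u) = 3u^2 - 6u - 3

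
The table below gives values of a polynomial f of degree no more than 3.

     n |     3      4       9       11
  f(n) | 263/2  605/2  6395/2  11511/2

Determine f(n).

Write f(n) = an^3 + bn^2 + cn + d. Substituting each data point gives a linear system:
  27a + 9b + 3c + d = 263/2
  64a + 16b + 4c + d = 605/2
  729a + 81b + 9c + d = 6395/2
  1331a + 121b + 11c + d = 11511/2
Solving the system yields a = 4, b = 4, c = -5, d = 5/2.
So f(n) = 4n^3 + 4n^2 - 5n + 5/2.
Check: f(9) = 6395/2. ✓

f(n) = 4n^3 + 4n^2 - 5n + 5/2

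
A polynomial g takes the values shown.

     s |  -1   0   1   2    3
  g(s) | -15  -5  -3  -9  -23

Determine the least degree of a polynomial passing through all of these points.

2

Forward differences of the values at s = -1, 0, 1, 2, 3:
  g  : -15  -5  -3  -9  -23
  Δ  : 10  2  -6  -14
  Δ^2: -8  -8  -8
  Δ^3: 0  0
  Δ^4: 0
The second differences are constant (-8) and nonzero, while all higher differences vanish, so the minimal degree is 2.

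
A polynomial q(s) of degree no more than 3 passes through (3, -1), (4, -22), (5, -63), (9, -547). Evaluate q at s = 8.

-366

Write q(s) = as^3 + bs^2 + cs + d. Substituting each data point gives a linear system:
  27a + 9b + 3c + d = -1
  64a + 16b + 4c + d = -22
  125a + 25b + 5c + d = -63
  729a + 81b + 9c + d = -547
Solving the system yields a = -1, b = 2, c = 2, d = 2.
So q(s) = -s^3 + 2s^2 + 2s + 2.
Then q(8) = -366.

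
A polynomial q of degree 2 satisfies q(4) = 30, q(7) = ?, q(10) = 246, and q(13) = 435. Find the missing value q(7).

111

The 3 known points determine the degree-2 polynomial uniquely.
Write q(u) = au^2 + bu + c. Substituting each data point gives a linear system:
  16a + 4b + c = 30
  100a + 10b + c = 246
  169a + 13b + c = 435
Solving the system yields a = 3, b = -6, c = 6.
So q(u) = 3u² - 6u + 6.
Then q(7) = 111.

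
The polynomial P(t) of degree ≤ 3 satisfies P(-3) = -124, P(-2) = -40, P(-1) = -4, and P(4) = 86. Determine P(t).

P(t) = 3t^3 - 6t^2 - 3t + 2

Using the Lagrange interpolation formula with nodes -3, -2, -1, 4:
  L_0(t) = (t + 2)(t + 1)(t - 4) / -14
  L_1(t) = (t + 3)(t + 1)(t - 4) / 6
  L_2(t) = (t + 3)(t + 2)(t - 4) / -10
  L_3(t) = (t + 3)(t + 2)(t + 1) / 210
Then P(t) = -124·L_0(t) - 40·L_1(t) - 4·L_2(t) + 86·L_3(t).
Expanding and collecting terms gives P(t) = 3t^3 - 6t^2 - 3t + 2.
Check: P(-2) = -40. ✓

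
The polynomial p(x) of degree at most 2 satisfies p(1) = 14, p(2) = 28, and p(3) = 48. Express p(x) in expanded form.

p(x) = 3x^2 + 5x + 6

Using the Lagrange interpolation formula with nodes 1, 2, 3:
  L_0(x) = (x - 2)(x - 3) / 2
  L_1(x) = (x - 1)(x - 3) / -1
  L_2(x) = (x - 1)(x - 2) / 2
Then p(x) = 14·L_0(x) + 28·L_1(x) + 48·L_2(x).
Expanding and collecting terms gives p(x) = 3x^2 + 5x + 6.
Check: p(1) = 14. ✓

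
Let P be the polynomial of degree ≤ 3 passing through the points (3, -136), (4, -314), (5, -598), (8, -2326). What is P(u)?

Write P(u) = au^3 + bu^2 + cu + d. Substituting each data point gives a linear system:
  27a + 9b + 3c + d = -136
  64a + 16b + 4c + d = -314
  125a + 25b + 5c + d = -598
  512a + 64b + 8c + d = -2326
Solving the system yields a = -4, b = -5, c = 5, d = 2.
So P(u) = -4u³ - 5u² + 5u + 2.
Check: P(4) = -314. ✓

P(u) = -4u^3 - 5u^2 + 5u + 2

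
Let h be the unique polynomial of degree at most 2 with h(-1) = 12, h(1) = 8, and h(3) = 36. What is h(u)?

h(u) = 4u^2 - 2u + 6

Using the Lagrange interpolation formula with nodes -1, 1, 3:
  L_0(u) = (u - 1)(u - 3) / 8
  L_1(u) = (u + 1)(u - 3) / -4
  L_2(u) = (u + 1)(u - 1) / 8
Then h(u) = 12·L_0(u) + 8·L_1(u) + 36·L_2(u).
Expanding and collecting terms gives h(u) = 4u^2 - 2u + 6.
Check: h(3) = 36. ✓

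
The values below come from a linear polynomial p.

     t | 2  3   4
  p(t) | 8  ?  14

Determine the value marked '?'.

11

The 2 known points determine the degree-1 polynomial uniquely.
Write p(t) = at + b. Substituting each data point gives a linear system:
  2a + b = 8
  4a + b = 14
Solving the system yields a = 3, b = 2.
So p(t) = 3t + 2.
Then p(3) = 11.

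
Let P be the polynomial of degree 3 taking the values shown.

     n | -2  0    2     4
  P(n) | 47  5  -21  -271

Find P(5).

-555

Forward differences of the values at n = -2, 0, 2, 4:
  P  : 47  5  -21  -271
  Δ  : -42  -26  -250
  Δ^2: 16  -224
  Δ^3: -240
The third differences are constant, confirming degree 3.
Interpolating (Newton forward form) and evaluating at n = 5 gives P(5) = -555.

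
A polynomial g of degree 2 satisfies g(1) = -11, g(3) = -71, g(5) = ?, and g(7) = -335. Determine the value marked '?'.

The 3 known points determine the degree-2 polynomial uniquely.
Write g(x) = ax^2 + bx + c. Substituting each data point gives a linear system:
  a + b + c = -11
  9a + 3b + c = -71
  49a + 7b + c = -335
Solving the system yields a = -6, b = -6, c = 1.
So g(x) = -6x^2 - 6x + 1.
Then g(5) = -179.

-179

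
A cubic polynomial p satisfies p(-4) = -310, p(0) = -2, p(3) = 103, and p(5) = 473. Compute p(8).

1958

Write p(s) = as^3 + bs^2 + cs + d. Substituting each data point gives a linear system:
  -64a + 16b - 4c + d = -310
  d = -2
  27a + 9b + 3c + d = 103
  125a + 25b + 5c + d = 473
Solving the system yields a = 4, b = -2, c = 5, d = -2.
So p(s) = 4s^3 - 2s^2 + 5s - 2.
Then p(8) = 1958.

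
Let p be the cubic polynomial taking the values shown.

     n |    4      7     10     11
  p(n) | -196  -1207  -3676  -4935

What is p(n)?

Write p(n) = an^3 + bn^2 + cn + d. Substituting each data point gives a linear system:
  64a + 16b + 4c + d = -196
  343a + 49b + 7c + d = -1207
  1000a + 100b + 10c + d = -3676
  1331a + 121b + 11c + d = -4935
Solving the system yields a = -4, b = 3, c = 2, d = 4.
So p(n) = -4n³ + 3n² + 2n + 4.
Check: p(10) = -3676. ✓

p(n) = -4n^3 + 3n^2 + 2n + 4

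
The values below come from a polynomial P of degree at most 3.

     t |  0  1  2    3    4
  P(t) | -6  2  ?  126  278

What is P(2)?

40

The 4 known points determine the degree-3 polynomial uniquely.
Write P(t) = at^3 + bt^2 + ct + d. Substituting each data point gives a linear system:
  d = -6
  a + b + c + d = 2
  27a + 9b + 3c + d = 126
  64a + 16b + 4c + d = 278
Solving the system yields a = 3, b = 6, c = -1, d = -6.
So P(t) = 3t^3 + 6t^2 - t - 6.
Then P(2) = 40.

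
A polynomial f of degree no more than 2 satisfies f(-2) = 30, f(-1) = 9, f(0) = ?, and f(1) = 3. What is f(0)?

The 3 known points determine the degree-2 polynomial uniquely.
Write f(x) = ax^2 + bx + c. Substituting each data point gives a linear system:
  4a - 2b + c = 30
  a - b + c = 9
  a + b + c = 3
Solving the system yields a = 6, b = -3, c = 0.
So f(x) = 6x^2 - 3x.
Then f(0) = 0.

0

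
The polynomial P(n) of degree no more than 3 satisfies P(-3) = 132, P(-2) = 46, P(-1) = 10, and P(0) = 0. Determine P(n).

Write P(n) = an^3 + bn^2 + cn + d. Substituting each data point gives a linear system:
  -27a + 9b - 3c + d = 132
  -8a + 4b - 2c + d = 46
  -a + b - c + d = 10
  d = 0
Solving the system yields a = -4, b = 1, c = -5, d = 0.
So P(n) = -4n^3 + n^2 - 5n.
Check: P(0) = 0. ✓

P(n) = -4n^3 + n^2 - 5n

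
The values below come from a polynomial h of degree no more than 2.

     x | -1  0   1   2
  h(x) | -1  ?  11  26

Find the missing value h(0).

On equispaced nodes a degree-2 polynomial has vanishing third forward difference, so
  - h(-1) + 3·h(0) - 3·h(1) + h(2) = 0.
Substituting the known values and solving for h(0):
  3·h(0) = 6
  h(0) = 2.

2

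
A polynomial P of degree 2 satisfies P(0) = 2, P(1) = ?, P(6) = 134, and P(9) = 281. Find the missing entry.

The 3 known points determine the degree-2 polynomial uniquely.
Write P(x) = ax^2 + bx + c. Substituting each data point gives a linear system:
  c = 2
  36a + 6b + c = 134
  81a + 9b + c = 281
Solving the system yields a = 3, b = 4, c = 2.
So P(x) = 3x² + 4x + 2.
Then P(1) = 9.

9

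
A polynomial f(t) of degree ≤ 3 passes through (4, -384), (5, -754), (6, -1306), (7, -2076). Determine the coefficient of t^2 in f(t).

Write f(t) = at^3 + bt^2 + ct + d. Substituting each data point gives a linear system:
  64a + 16b + 4c + d = -384
  125a + 25b + 5c + d = -754
  216a + 36b + 6c + d = -1306
  343a + 49b + 7c + d = -2076
Solving the system yields a = -6, b = -1, c = 5, d = -4.
So f(t) = -6t³ - t² + 5t - 4.
The coefficient of t^2 is -1.

-1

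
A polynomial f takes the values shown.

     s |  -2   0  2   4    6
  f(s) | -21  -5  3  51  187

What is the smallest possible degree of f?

Forward differences of the values at s = -2, 0, 2, 4, 6:
  f  : -21  -5  3  51  187
  Δ  : 16  8  48  136
  Δ^2: -8  40  88
  Δ^3: 48  48
  Δ^4: 0
The third differences are constant (48) and nonzero, while all higher differences vanish, so the minimal degree is 3.

3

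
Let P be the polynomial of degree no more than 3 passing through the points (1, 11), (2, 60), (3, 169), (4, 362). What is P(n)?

Write P(n) = an^3 + bn^2 + cn + d. Substituting each data point gives a linear system:
  a + b + c + d = 11
  8a + 4b + 2c + d = 60
  27a + 9b + 3c + d = 169
  64a + 16b + 4c + d = 362
Solving the system yields a = 4, b = 6, c = 3, d = -2.
So P(n) = 4n³ + 6n² + 3n - 2.
Check: P(4) = 362. ✓

P(n) = 4n^3 + 6n^2 + 3n - 2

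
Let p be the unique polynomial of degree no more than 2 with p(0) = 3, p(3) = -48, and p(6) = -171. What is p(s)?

p(s) = -4s^2 - 5s + 3

Write p(s) = as^2 + bs + c. Substituting each data point gives a linear system:
  c = 3
  9a + 3b + c = -48
  36a + 6b + c = -171
Solving the system yields a = -4, b = -5, c = 3.
So p(s) = -4s² - 5s + 3.
Check: p(0) = 3. ✓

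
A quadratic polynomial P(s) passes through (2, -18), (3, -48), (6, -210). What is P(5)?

-144

Using the Lagrange interpolation formula with nodes 2, 3, 6:
  L_0(s) = (s - 3)(s - 6) / 4
  L_1(s) = (s - 2)(s - 6) / -3
  L_2(s) = (s - 2)(s - 3) / 12
Then P(s) = -18·L_0(s) - 48·L_1(s) - 210·L_2(s).
Expanding and collecting terms gives P(s) = -6s² + 6.
Evaluating at s = 5: P(5) = -144.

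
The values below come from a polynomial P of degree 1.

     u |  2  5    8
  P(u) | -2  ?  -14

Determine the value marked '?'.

On equispaced nodes a degree-1 polynomial has vanishing second forward difference, so
  P(2) - 2·P(5) + P(8) = 0.
Substituting the known values and solving for P(5):
  -2·P(5) = 16
  P(5) = -8.

-8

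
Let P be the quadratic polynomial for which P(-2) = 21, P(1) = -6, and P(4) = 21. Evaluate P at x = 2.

-3

Forward differences of the values at x = -2, 1, 4:
  P  : 21  -6  21
  Δ  : -27  27
  Δ^2: 54
The second differences are constant, confirming degree 2.
Interpolating (Newton forward form) and evaluating at x = 2 gives P(2) = -3.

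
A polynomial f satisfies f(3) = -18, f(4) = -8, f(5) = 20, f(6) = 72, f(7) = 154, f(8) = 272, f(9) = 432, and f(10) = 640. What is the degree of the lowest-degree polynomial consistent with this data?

3

Forward differences of the values at u = 3, 4, 5, 6, 7, 8, 9, 10:
  f  : -18  -8  20  72  154  272  432  640
  Δ  : 10  28  52  82  118  160  208
  Δ^2: 18  24  30  36  42  48
  Δ^3: 6  6  6  6  6
  Δ^4: 0  0  0  0
  Δ^5: 0  0  0
  Δ^6: 0  0
  Δ^7: 0
The third differences are constant (6) and nonzero, while all higher differences vanish, so the minimal degree is 3.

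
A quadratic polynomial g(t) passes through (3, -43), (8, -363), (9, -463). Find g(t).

g(t) = -6t^2 + 2t + 5

Using the Lagrange interpolation formula with nodes 3, 8, 9:
  L_0(t) = (t - 8)(t - 9) / 30
  L_1(t) = (t - 3)(t - 9) / -5
  L_2(t) = (t - 3)(t - 8) / 6
Then g(t) = -43·L_0(t) - 363·L_1(t) - 463·L_2(t).
Expanding and collecting terms gives g(t) = -6t² + 2t + 5.
Check: g(3) = -43. ✓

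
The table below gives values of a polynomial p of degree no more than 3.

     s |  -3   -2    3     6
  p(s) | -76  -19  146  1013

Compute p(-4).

Using the Lagrange interpolation formula with nodes -3, -2, 3, 6:
  L_0(s) = (s + 2)(s - 3)(s - 6) / -54
  L_1(s) = (s + 3)(s - 3)(s - 6) / 40
  L_2(s) = (s + 3)(s + 2)(s - 6) / -90
  L_3(s) = (s + 3)(s + 2)(s - 3) / 216
Then p(s) = -76·L_0(s) - 19·L_1(s) + 146·L_2(s) + 1013·L_3(s).
Expanding and collecting terms gives p(s) = 4s^3 + 4s^2 + s - 1.
Evaluating at s = -4: p(-4) = -197.

-197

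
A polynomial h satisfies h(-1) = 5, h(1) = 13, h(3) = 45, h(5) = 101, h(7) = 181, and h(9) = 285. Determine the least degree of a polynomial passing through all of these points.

Forward differences of the values at s = -1, 1, 3, 5, 7, 9:
  h  : 5  13  45  101  181  285
  Δ  : 8  32  56  80  104
  Δ^2: 24  24  24  24
  Δ^3: 0  0  0
  Δ^4: 0  0
  Δ^5: 0
The second differences are constant (24) and nonzero, while all higher differences vanish, so the minimal degree is 2.

2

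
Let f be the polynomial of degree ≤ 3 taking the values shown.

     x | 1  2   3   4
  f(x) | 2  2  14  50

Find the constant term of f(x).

Write f(x) = ax^3 + bx^2 + cx + d. Substituting each data point gives a linear system:
  a + b + c + d = 2
  8a + 4b + 2c + d = 2
  27a + 9b + 3c + d = 14
  64a + 16b + 4c + d = 50
Solving the system yields a = 2, b = -6, c = 4, d = 2.
So f(x) = 2x^3 - 6x^2 + 4x + 2.
The constant term is 2.

2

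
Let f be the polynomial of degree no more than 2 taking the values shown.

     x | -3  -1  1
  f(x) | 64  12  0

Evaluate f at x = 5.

Using the Lagrange interpolation formula with nodes -3, -1, 1:
  L_0(x) = (x + 1)(x - 1) / 8
  L_1(x) = (x + 3)(x - 1) / -4
  L_2(x) = (x + 3)(x + 1) / 8
Then f(x) = 64·L_0(x) + 12·L_1(x) + 0·L_2(x).
Expanding and collecting terms gives f(x) = 5x^2 - 6x + 1.
Evaluating at x = 5: f(5) = 96.

96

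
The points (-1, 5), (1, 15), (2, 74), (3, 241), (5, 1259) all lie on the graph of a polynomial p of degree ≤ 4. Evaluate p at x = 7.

Using the Lagrange interpolation formula with nodes -1, 1, 2, 3, 5:
  L_0(x) = (x - 1)(x - 2)(x - 3)(x - 5) / 144
  L_1(x) = (x + 1)(x - 2)(x - 3)(x - 5) / -16
  L_2(x) = (x + 1)(x - 1)(x - 3)(x - 5) / 9
  L_3(x) = (x + 1)(x - 1)(x - 2)(x - 5) / -16
  L_4(x) = (x + 1)(x - 1)(x - 2)(x - 3) / 144
Then p(x) = 5·L_0(x) + 15·L_1(x) + 74·L_2(x) + 241·L_3(x) + 1259·L_4(x).
Expanding and collecting terms gives p(x) = x^4 + 4x^3 + 5x^2 + x + 4.
Evaluating at x = 7: p(7) = 4029.

4029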